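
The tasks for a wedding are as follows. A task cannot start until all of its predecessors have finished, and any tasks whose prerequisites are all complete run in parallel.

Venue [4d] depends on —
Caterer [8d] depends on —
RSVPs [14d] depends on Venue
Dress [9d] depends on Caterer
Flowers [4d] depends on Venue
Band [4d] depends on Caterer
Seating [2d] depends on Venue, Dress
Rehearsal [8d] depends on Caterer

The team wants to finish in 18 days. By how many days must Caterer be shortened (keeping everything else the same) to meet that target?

Current finish: 19 days; target: 18.
Caterer is on every critical path, so each day cut from Caterer cuts the finish by one (this holds down to a finish of 18).
Need 19 − 18 = 1 day off Caterer → Caterer becomes 7 days, finish becomes 18.

1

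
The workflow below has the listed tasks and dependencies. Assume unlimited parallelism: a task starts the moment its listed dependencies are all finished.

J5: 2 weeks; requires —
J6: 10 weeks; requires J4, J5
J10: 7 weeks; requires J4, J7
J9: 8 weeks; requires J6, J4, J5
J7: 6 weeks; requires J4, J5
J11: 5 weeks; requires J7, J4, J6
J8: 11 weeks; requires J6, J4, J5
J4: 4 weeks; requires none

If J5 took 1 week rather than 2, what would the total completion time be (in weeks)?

25

As given, the longest chain is J4→J6→J8 = 4+10+11 = 25, so the finish is 25 weeks.
The longest path through J5 is only 23 weeks, so J5 has float 2.
That remains the longest chain; total 25 weeks.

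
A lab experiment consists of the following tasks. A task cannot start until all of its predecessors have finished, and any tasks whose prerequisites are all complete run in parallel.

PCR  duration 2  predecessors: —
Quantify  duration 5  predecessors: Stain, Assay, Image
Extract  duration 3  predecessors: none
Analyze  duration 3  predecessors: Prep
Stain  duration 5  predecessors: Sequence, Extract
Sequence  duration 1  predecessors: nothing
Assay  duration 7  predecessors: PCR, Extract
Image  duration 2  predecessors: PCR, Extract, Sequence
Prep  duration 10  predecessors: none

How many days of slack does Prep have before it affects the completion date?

2

Extract→Assay→Quantify = 3+7+5 = 15 sets the makespan at 15 days.
Prep finishes as early as 10 and must finish by 12.
Slack of Prep = 2 − 0 = 2 days.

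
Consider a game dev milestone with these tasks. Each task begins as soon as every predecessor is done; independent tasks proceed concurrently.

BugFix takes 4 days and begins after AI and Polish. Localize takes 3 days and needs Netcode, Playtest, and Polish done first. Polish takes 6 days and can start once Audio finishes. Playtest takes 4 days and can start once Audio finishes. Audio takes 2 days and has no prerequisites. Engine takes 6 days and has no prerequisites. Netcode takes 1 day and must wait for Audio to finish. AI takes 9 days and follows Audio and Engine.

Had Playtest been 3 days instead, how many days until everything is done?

19

As given, the longest chain is Engine→AI→BugFix = 6+9+4 = 19, so the finish is 19 days.
The longest path through Playtest is only 9 days, so Playtest has float 10.
That remains the longest chain; total 19 days.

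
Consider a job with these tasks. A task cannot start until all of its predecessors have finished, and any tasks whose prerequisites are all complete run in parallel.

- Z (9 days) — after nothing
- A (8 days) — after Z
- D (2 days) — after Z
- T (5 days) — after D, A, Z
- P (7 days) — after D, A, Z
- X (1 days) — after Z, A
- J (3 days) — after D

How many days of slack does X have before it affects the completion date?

6

Z→A→P = 9+8+7 = 24 sets the makespan at 24 days.
The longest chain containing X totals 18 days.
Float = 24 − 18 = 6.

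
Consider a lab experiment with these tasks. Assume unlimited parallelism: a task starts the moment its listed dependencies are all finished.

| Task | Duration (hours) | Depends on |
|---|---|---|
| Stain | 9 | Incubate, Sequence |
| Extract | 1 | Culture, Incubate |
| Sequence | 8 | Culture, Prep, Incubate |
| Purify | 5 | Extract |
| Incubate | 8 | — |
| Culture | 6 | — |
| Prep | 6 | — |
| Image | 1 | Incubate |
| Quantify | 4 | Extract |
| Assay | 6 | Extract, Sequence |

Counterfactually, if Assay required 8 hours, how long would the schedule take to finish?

25

As given, the longest chain is Incubate→Sequence→Stain = 8+8+9 = 25, so the finish is 25 hours.
The longest path through Assay is only 22 hours, so Assay has float 3.
No other chain overtakes it, so the finish is 25 hours.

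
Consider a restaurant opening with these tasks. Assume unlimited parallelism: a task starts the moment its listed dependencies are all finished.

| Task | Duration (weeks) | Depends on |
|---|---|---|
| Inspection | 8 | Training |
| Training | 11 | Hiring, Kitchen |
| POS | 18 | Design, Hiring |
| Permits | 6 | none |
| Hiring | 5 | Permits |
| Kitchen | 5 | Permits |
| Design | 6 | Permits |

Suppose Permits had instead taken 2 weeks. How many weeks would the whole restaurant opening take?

Critical path before the change: Permits→Design→POS = 6+6+18 = 30 giving 30 weeks.
Since Permits is critical, the -4 change carries straight to that chain (now 26 weeks).
No other chain overtakes it, so the finish is 26 weeks.

26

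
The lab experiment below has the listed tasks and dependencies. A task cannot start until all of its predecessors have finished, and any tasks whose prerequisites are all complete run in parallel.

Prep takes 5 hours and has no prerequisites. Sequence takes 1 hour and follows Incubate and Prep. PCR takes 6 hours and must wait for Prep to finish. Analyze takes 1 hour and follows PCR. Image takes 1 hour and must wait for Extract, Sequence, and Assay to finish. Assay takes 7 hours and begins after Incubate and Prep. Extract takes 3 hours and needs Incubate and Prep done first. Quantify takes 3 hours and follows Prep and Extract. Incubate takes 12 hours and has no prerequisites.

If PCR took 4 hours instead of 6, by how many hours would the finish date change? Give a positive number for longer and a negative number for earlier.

0

The binding path is Incubate→Assay→Image = 12+7+1 = 20; finish at 20 hours.
The longest path through PCR is only 12 hours, so PCR has float 8.
The critical path is still Incubate→Assay→Image; finish is now 20 hours.
Change in finish: 20 − 20 = +0 hours.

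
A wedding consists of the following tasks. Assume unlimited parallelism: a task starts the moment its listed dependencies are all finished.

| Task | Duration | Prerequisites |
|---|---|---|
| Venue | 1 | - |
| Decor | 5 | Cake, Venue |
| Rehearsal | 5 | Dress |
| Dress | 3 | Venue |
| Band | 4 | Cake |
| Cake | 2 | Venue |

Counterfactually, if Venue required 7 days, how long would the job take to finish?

15

Critical path before the change: Venue→Dress→Rehearsal = 1+3+5 = 9 giving 9 days.
Venue is on the critical path; changing it to 7 makes that path 15 days.
The critical path is still Venue→Dress→Rehearsal; finish is now 15 days.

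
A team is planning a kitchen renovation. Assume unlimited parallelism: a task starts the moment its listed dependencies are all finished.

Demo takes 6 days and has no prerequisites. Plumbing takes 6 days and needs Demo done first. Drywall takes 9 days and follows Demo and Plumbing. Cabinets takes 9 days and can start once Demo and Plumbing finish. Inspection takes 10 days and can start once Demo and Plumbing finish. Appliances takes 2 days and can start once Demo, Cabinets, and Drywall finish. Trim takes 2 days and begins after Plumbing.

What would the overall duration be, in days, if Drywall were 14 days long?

The binding path is Demo→Plumbing→Drywall→Appliances = 6+6+9+2 = 23; finish at 23 days.
Since Drywall is critical, the +5 change carries straight to that chain (now 28 days).
The critical path is still Demo→Plumbing→Drywall→Appliances; finish is now 28 days.

28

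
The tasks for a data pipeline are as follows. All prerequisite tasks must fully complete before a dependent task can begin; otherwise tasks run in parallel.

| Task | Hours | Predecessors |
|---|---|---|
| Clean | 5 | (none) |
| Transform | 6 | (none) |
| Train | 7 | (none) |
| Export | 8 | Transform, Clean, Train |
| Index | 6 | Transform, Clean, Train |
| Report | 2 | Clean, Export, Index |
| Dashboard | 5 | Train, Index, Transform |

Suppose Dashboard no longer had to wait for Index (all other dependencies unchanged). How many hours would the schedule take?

17

With the dependency in place, Train→Index→Dashboard = 7+6+5 = 18 sets the finish at 18 hours.
Without Index→Dashboard, Dashboard's earliest start moves from 13 to 7.
New critical path: Train→Export→Report = 7+8+2 = 17 ⇒ 17 hours.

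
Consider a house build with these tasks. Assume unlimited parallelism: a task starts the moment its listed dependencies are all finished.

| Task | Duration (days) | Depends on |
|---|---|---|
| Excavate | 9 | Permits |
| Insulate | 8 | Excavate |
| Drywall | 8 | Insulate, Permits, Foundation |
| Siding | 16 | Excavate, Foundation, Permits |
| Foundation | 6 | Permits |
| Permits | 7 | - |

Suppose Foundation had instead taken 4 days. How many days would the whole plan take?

Baseline: Permits→Excavate→Insulate→Drywall = 7+9+8+8 = 32 → 32 days.
The longest path through Foundation is only 29 days, so Foundation has float 3.
That remains the longest chain; total 32 days.

32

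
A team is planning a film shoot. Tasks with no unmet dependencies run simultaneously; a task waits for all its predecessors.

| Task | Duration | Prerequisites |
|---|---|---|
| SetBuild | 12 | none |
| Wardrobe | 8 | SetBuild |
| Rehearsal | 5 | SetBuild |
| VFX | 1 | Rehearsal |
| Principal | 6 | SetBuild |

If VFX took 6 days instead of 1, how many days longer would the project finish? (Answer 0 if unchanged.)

3

Critical path before the change: SetBuild→Wardrobe = 12+8 = 20 giving 20 days.
VFX has 2 days of float (longest path through it is 18).
New critical path: SetBuild→Rehearsal→VFX = 12+5+6 = 23 ⇒ 23 days.
Change in finish: 23 − 20 = +3 days.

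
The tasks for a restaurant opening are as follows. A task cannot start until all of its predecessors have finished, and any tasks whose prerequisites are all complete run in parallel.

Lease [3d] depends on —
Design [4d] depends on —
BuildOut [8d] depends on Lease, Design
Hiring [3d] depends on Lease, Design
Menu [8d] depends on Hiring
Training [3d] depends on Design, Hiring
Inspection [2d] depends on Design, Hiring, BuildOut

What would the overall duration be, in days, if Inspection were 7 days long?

The binding path is Design→Hiring→Menu = 4+3+8 = 15; finish at 15 days.
The longest path through Inspection is only 14 days, so Inspection has float 1.
New critical path: Design→BuildOut→Inspection = 4+8+7 = 19 ⇒ 19 days.

19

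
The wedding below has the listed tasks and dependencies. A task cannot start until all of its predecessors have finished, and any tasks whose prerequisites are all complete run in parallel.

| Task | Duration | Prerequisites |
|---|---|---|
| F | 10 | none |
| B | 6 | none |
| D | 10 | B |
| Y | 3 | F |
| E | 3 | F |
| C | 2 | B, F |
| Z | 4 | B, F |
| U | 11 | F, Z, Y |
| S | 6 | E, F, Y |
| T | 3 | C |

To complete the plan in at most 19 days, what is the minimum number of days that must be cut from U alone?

6

Current finish: 25 days; target: 19.
U is on every critical path, so each day cut from U cuts the finish by one (this holds down to a finish of 19).
Need 25 − 19 = 6 days off U → U becomes 5 days, finish becomes 19.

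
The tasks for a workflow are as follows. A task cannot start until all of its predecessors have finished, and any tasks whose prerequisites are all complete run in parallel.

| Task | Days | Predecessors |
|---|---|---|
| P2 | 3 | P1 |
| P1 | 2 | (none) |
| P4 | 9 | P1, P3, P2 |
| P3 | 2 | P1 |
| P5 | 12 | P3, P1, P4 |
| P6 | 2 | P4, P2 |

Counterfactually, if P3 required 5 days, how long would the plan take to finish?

28

As given, the longest chain is P1→P2→P4→P5 = 2+3+9+12 = 26, so the finish is 26 days.
The longest path through P3 is only 25 days, so P3 has float 1.
New critical path: P1→P3→P4→P5 = 2+5+9+12 = 28 ⇒ 28 days.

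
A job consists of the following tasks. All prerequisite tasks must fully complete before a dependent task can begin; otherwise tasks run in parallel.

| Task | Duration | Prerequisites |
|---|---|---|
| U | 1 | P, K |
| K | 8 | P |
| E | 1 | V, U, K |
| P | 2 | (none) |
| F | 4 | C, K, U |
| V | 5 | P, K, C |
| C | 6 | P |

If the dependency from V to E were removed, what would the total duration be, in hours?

Original critical path: P→K→V→E = 2+8+5+1 = 16 ⇒ 16 hours.
Without V→E, E's earliest start moves from 15 to 11.
After: P→K→V = 2+8+5 = 15 → 15 hours.

15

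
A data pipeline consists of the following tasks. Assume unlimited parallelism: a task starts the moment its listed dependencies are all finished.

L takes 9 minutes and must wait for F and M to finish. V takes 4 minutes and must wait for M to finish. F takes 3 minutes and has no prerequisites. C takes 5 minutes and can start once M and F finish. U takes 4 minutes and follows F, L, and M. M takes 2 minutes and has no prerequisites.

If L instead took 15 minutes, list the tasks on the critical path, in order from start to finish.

As given, the longest chain is F→L→U = 3+9+4 = 16, so the finish is 16 minutes.
L is on the critical path; changing it to 15 makes that path 22 minutes.
That remains the longest chain; total 22 minutes.

F, L, U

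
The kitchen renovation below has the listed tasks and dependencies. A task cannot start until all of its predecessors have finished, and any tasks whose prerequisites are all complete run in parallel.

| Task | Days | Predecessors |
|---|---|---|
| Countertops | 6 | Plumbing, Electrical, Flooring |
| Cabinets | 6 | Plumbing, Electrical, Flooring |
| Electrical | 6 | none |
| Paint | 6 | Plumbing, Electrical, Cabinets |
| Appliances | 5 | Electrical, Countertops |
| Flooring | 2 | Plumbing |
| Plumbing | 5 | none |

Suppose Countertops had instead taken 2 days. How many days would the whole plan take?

19

The binding path is Plumbing→Flooring→Cabinets→Paint = 5+2+6+6 = 19; finish at 19 days.
Countertops is off the critical path — its longest chain is 18 days, giving 1 of slack.
The critical path is still Plumbing→Flooring→Cabinets→Paint; finish is now 19 days.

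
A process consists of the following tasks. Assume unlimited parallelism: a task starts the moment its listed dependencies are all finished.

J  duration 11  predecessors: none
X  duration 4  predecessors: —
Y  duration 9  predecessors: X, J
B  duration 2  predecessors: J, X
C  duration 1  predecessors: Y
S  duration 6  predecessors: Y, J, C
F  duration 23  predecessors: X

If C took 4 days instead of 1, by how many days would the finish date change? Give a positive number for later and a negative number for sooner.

The binding path is J→Y→C→S = 11+9+1+6 = 27; finish at 27 days.
C is on the critical path; changing it to 4 makes that path 30 days.
That remains the longest chain; total 30 days.
Change in finish: 30 − 27 = +3 days.

3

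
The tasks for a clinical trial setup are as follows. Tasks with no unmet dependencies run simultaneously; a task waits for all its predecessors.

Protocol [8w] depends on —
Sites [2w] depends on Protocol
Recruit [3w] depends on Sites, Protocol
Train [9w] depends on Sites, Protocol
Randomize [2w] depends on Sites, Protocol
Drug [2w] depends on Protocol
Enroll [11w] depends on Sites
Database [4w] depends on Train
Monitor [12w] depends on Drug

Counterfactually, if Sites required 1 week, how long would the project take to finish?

As given, the longest chain is Protocol→Sites→Train→Database = 8+2+9+4 = 23, so the finish is 23 weeks.
Since Sites is critical, the -1 change carries straight to that chain (now 22 weeks).
No other chain overtakes it, so the finish is 22 weeks.

22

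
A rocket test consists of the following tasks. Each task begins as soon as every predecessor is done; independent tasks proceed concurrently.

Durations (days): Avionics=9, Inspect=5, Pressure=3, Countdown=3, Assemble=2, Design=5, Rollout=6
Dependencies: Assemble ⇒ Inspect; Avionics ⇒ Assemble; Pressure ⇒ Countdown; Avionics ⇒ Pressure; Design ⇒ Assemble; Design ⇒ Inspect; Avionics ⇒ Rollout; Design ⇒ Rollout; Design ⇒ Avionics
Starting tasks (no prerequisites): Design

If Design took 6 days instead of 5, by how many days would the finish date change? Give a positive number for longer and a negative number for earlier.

Baseline: Design→Avionics→Assemble→Inspect = 5+9+2+5 = 21 → 21 days.
Design is on the critical path; changing it to 6 makes that path 22 days.
The critical path is still Design→Avionics→Assemble→Inspect; finish is now 22 days.
Change in finish: 22 − 21 = +1 days.

1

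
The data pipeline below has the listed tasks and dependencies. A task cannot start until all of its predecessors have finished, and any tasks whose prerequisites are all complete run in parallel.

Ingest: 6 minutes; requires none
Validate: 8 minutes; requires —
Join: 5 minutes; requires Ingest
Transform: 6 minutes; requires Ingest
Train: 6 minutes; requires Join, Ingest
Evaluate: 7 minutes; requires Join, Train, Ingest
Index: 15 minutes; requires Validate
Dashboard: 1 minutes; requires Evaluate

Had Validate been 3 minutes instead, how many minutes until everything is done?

25

The binding path is Ingest→Join→Train→Evaluate→Dashboard = 6+5+6+7+1 = 25; finish at 25 minutes.
The longest path through Validate is only 23 minutes, so Validate has float 2.
No other chain overtakes it, so the finish is 25 minutes.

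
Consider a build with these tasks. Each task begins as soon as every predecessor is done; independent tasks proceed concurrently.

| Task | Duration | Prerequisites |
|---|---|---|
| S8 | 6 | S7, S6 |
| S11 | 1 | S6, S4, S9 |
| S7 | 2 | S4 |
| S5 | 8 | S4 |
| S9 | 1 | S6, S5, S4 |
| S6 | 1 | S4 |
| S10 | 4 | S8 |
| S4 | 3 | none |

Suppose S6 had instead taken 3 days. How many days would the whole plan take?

16

Baseline: S4→S7→S8→S10 = 3+2+6+4 = 15 → 15 days.
The longest path through S6 is only 14 days, so S6 has float 1.
The binding chain switches to S4→S6→S8→S10 = 3+3+6+4 = 16; finish 16 days.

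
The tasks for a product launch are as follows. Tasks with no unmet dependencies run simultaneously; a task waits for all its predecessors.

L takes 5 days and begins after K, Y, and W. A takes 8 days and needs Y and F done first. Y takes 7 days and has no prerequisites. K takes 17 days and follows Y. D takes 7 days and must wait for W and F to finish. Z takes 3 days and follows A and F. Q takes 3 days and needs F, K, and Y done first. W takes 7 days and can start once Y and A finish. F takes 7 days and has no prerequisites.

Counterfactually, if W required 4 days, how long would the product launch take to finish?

Baseline: F→A→W→D = 7+8+7+7 = 29 → 29 days.
W is on the critical path; changing it to 4 makes that path 26 days.
Now Y→K→L = 7+17+5 = 29 is longest, so the finish becomes 29 days.

29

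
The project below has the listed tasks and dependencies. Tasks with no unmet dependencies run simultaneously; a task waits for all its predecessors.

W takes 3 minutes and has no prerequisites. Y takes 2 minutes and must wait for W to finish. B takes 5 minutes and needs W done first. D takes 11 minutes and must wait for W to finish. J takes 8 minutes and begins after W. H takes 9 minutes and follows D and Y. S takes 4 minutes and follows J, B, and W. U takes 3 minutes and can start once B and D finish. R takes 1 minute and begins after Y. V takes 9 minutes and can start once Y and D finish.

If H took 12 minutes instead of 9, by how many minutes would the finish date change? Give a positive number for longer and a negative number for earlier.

3

As given, the longest chain is W→D→H = 3+11+9 = 23, so the finish is 23 minutes.
H lies on that path, so at 12 minutes the path becomes 26 minutes.
That remains the longest chain; total 26 minutes.
Change in finish: 26 − 23 = +3 minutes.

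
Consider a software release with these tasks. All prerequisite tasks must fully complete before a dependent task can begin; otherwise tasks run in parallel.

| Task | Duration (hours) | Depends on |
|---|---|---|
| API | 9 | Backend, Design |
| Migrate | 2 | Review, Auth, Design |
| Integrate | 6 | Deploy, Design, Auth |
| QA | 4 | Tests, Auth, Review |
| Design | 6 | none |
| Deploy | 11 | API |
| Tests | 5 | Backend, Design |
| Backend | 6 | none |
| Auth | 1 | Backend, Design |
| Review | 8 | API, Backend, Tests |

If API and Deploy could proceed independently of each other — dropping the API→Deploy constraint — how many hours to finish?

With the dependency in place, Design→API→Deploy→Integrate = 6+9+11+6 = 32 sets the finish at 32 hours.
Without API→Deploy, Deploy's earliest start moves from 15 to 0.
New critical path: Design→API→Review→QA = 6+9+8+4 = 27 ⇒ 27 hours.

27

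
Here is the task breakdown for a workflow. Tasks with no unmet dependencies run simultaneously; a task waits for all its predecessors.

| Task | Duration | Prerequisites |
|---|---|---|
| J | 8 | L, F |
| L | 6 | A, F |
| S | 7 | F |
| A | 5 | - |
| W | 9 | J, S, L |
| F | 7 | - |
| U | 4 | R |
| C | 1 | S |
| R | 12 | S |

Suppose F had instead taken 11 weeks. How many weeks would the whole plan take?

34

As given, the longest chain is F→S→R→U = 7+7+12+4 = 30, so the finish is 30 weeks.
F is on the critical path; changing it to 11 makes that path 34 weeks.
No other chain overtakes it, so the finish is 34 weeks.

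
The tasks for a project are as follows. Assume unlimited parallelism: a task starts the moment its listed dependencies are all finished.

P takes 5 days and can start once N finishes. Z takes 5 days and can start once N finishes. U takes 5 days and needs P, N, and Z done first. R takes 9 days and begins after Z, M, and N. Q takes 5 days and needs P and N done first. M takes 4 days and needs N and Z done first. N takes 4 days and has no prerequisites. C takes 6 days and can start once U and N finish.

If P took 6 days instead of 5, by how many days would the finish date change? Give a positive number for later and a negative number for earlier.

0

The binding path is N→Z→M→R = 4+5+4+9 = 22; finish at 22 days.
P has 2 days of float (longest path through it is 20).
That remains the longest chain; total 22 days.
Change in finish: 22 − 22 = +0 days.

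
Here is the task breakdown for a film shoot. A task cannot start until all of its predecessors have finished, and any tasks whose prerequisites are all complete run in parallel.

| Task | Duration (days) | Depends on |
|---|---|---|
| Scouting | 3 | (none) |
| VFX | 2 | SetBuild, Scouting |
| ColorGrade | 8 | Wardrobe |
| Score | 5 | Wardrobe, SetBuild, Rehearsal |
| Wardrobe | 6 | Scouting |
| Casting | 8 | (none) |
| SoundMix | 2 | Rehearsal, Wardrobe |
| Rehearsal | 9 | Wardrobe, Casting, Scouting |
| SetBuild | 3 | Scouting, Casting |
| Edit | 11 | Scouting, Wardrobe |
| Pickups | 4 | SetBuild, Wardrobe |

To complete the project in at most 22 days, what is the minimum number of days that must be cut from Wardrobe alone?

Current finish: 23 days; target: 22.
Wardrobe is on every critical path, so each day cut from Wardrobe cuts the finish by one (this holds down to a finish of 22).
Need 23 − 22 = 1 day off Wardrobe → Wardrobe becomes 5 days, finish becomes 22.

1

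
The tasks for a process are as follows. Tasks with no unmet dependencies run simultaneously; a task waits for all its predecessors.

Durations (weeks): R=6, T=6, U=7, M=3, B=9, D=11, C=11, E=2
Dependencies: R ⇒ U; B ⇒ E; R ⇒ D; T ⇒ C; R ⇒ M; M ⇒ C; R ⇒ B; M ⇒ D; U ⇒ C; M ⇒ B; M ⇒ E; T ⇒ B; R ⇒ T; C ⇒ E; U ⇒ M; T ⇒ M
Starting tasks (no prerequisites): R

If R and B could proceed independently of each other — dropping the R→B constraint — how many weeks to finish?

Before: longest chain R→U→M→C→E = 6+7+3+11+2 = 29, finish 29.
Dropping R→B doesn't change B's earliest start (16); another predecessor still binds.
After: R→U→M→C→E = 6+7+3+11+2 = 29 → 29 weeks.

29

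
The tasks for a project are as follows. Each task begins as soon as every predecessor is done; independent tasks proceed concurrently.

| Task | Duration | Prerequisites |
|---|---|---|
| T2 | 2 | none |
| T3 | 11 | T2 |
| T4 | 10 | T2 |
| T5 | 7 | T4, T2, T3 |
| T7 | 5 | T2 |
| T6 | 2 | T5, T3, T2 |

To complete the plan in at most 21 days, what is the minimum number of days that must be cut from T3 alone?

1

Current finish: 22 days; target: 21.
T3 is on every critical path, so each day cut from T3 cuts the finish by one (this holds down to a finish of 21).
Need 22 − 21 = 1 day off T3 → T3 becomes 10 days, finish becomes 21.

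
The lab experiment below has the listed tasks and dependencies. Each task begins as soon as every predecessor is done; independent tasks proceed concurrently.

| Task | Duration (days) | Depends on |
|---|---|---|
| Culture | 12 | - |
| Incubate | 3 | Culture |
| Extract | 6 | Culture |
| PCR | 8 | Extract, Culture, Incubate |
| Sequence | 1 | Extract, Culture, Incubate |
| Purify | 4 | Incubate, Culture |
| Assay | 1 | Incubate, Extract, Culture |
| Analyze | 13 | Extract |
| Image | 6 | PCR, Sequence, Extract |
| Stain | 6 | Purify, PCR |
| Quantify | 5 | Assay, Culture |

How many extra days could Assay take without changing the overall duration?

Critical path: Culture→Extract→PCR→Image = 12+6+8+6 = 32, so the finish is 32 days.
Assay finishes as early as 19 and must finish by 27.
So Assay can slip 27 − 19 = 8 days.

8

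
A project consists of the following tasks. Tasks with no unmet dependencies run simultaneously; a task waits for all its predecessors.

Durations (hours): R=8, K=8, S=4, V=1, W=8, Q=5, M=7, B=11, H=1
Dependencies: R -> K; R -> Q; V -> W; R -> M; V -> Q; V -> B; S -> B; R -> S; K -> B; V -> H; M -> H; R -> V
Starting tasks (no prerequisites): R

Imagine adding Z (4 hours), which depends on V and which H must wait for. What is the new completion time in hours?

Originally the schedule takes 27 hours.
With Z inserted, H now waits for max(M, V, Z).
New critical path: R→K→B = 8+8+11 = 27 ⇒ 27 hours.

27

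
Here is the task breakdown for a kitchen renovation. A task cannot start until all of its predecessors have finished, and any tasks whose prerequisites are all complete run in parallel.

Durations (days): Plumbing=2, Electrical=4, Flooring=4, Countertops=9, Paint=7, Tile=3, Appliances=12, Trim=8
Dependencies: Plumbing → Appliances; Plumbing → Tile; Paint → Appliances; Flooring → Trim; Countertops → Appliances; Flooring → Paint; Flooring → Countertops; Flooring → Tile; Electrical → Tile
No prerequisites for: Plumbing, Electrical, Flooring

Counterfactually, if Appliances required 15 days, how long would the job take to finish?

28

As given, the longest chain is Flooring→Countertops→Appliances = 4+9+12 = 25, so the finish is 25 days.
Appliances is on the critical path; changing it to 15 makes that path 28 days.
That remains the longest chain; total 28 days.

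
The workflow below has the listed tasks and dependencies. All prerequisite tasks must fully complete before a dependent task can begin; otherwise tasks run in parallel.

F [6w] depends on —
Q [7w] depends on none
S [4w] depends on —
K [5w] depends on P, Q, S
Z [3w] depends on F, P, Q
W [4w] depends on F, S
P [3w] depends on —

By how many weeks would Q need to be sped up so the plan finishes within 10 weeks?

2

Current finish: 12 weeks; target: 10.
Q is on every critical path, so each week cut from Q cuts the finish by one (this holds down to a finish of 10).
Need 12 − 10 = 2 weeks off Q → Q becomes 5 weeks, finish becomes 10.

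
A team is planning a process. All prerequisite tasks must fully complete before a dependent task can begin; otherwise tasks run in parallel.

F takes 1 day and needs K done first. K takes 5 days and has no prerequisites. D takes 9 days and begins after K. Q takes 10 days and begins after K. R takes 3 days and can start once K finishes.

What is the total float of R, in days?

7

The longest chain is K→Q = 5+10 = 15; overall finish 15 days.
Longest path through R: 8 days (earliest finish 8, latest finish 15).
Float = 15 − 8 = 7.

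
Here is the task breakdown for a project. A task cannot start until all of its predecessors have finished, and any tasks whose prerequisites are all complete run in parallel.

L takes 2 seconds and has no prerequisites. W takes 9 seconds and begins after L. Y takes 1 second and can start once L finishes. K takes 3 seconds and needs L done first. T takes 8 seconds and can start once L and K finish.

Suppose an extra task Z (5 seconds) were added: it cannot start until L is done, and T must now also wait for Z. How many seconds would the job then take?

15

Originally the job takes 13 seconds.
With Z inserted, T now waits for max(L, K, Z).
New critical path: L→Z→T = 2+5+8 = 15 ⇒ 15 seconds.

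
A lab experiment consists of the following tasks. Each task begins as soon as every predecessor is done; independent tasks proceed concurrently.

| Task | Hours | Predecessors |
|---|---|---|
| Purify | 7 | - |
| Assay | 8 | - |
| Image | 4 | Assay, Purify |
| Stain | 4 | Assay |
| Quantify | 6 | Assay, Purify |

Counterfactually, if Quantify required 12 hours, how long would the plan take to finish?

Critical path before the change: Assay→Quantify = 8+6 = 14 giving 14 hours.
Quantify lies on that path, so at 12 hours the path becomes 20 hours.
The critical path is still Assay→Quantify; finish is now 20 hours.

20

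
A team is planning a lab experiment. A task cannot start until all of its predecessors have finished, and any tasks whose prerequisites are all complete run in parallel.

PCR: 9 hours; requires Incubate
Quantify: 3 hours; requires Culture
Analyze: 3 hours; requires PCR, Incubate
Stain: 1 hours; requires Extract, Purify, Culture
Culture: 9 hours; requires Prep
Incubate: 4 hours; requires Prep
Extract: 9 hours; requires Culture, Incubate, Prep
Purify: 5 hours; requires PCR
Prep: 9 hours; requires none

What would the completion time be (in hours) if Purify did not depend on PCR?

28

With the dependency in place, Prep→Culture→Extract→Stain = 9+9+9+1 = 28 sets the finish at 28 hours.
Without PCR→Purify, Purify's earliest start moves from 22 to 0.
New critical path: Prep→Culture→Extract→Stain = 9+9+9+1 = 28 ⇒ 28 hours.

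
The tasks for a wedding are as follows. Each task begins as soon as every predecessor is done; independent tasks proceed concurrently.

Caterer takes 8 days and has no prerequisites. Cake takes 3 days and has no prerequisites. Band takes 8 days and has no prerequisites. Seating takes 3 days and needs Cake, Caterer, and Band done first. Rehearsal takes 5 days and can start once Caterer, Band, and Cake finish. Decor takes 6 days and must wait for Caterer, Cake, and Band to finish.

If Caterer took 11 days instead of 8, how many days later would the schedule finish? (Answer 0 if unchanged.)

3

Critical path before the change: Caterer→Decor = 8+6 = 14 giving 14 days.
Caterer is on the critical path; changing it to 11 makes that path 17 days.
No other chain overtakes it, so the finish is 17 days.
Change in finish: 17 − 14 = +3 days.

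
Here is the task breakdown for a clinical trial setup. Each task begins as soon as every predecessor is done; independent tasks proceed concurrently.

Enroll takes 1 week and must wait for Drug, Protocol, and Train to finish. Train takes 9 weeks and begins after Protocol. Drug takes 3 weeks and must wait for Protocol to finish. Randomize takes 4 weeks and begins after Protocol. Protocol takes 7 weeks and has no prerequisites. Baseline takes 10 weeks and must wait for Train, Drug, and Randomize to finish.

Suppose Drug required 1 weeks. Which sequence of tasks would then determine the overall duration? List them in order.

As given, the longest chain is Protocol→Train→Baseline = 7+9+10 = 26, so the finish is 26 weeks.
Drug has 6 weeks of float (longest path through it is 20).
That remains the longest chain; total 26 weeks.

Protocol, Train, Baseline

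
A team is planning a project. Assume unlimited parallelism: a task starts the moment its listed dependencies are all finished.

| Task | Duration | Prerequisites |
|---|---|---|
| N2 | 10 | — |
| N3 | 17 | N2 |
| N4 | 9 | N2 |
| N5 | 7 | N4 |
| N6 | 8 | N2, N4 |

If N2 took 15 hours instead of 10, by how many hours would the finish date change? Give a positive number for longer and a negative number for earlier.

5

Actual critical path: N2→N3 = 10+17 = 27 ⇒ 27 hours.
N2 lies on that path, so at 15 hours the path becomes 32 hours.
That remains the longest chain; total 32 hours.
Change in finish: 32 − 27 = +5 hours.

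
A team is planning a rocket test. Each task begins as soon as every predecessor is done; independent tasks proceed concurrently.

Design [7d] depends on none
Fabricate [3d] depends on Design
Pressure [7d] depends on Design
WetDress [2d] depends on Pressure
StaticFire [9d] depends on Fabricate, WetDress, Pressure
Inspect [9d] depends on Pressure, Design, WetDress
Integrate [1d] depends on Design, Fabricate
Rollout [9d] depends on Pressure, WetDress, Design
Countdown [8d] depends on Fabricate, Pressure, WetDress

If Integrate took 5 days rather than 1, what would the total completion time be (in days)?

25

Baseline: Design→Pressure→WetDress→StaticFire = 7+7+2+9 = 25 → 25 days.
Integrate is off the critical path — its longest chain is 11 days, giving 14 of slack.
The critical path is still Design→Pressure→WetDress→StaticFire; finish is now 25 days.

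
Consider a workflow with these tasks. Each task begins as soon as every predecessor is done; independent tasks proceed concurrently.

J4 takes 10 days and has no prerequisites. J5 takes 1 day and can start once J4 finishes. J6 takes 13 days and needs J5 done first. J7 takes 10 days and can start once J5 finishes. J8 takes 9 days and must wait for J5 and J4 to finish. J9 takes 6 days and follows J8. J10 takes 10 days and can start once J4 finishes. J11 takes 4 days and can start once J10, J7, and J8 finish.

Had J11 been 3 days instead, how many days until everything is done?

Actual critical path: J4→J5→J8→J9 = 10+1+9+6 = 26 ⇒ 26 days.
J11 has 1 day of float (longest path through it is 25).
No other chain overtakes it, so the finish is 26 days.

26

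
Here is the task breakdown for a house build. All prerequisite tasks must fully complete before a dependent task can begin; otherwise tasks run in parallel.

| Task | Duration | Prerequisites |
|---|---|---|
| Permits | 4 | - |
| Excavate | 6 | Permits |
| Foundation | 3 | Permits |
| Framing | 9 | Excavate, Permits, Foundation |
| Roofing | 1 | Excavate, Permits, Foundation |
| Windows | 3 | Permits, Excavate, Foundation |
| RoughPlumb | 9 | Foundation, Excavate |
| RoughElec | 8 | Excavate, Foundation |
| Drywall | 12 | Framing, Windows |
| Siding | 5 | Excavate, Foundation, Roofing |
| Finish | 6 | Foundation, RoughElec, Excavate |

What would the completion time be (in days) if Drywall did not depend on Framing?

With the dependency in place, Permits→Excavate→Framing→Drywall = 4+6+9+12 = 31 sets the finish at 31 days.
Without Framing→Drywall, Drywall's earliest start moves from 19 to 13.
New critical path: Permits→Excavate→Windows→Drywall = 4+6+3+12 = 25 ⇒ 25 days.

25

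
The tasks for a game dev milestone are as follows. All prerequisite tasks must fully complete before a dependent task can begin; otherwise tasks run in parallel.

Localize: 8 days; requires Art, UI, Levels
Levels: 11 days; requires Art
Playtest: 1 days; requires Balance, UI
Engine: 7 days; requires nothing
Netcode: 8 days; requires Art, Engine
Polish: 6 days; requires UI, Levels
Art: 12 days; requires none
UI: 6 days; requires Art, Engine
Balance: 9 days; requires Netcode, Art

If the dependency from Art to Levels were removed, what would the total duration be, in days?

30

Before: longest chain Art→Levels→Localize = 12+11+8 = 31, finish 31.
Without Art→Levels, Levels's earliest start moves from 12 to 0.
The longest chain is now Art→Netcode→Balance→Playtest = 12+8+9+1 = 30, so the game dev milestone takes 30 days.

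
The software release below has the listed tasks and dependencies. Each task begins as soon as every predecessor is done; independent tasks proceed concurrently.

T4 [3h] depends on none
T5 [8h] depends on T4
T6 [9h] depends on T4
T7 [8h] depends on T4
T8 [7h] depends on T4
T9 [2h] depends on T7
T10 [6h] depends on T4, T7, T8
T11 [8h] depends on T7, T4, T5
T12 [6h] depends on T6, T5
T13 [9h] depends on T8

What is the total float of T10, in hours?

The longest chain is T4→T5→T11 = 3+8+8 = 19; overall finish 19 hours.
T10 finishes as early as 17 and must finish by 19.
So T10 can slip 19 − 17 = 2 hours.

2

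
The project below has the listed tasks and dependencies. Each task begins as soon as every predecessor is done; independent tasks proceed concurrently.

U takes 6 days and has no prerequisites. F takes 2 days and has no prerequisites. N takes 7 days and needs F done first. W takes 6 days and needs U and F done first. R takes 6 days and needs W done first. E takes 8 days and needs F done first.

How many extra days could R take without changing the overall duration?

0

The longest chain is U→W→R = 6+6+6 = 18; overall finish 18 days.
R finishes as early as 18 and must finish by 18.
Float = 18 − 18 = 0.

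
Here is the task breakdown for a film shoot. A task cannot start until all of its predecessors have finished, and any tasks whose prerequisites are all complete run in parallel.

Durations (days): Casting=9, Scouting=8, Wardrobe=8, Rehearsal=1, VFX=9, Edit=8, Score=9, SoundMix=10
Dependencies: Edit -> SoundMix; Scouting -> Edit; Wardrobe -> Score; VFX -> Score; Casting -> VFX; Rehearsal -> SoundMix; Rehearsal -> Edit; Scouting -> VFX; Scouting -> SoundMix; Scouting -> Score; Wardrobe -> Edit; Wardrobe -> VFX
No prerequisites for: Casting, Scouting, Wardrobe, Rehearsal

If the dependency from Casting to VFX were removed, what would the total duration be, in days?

26

Original critical path: Casting→VFX→Score = 9+9+9 = 27 ⇒ 27 days.
Without Casting→VFX, VFX's earliest start moves from 9 to 8.
After: Scouting→VFX→Score = 8+9+9 = 26 → 26 days.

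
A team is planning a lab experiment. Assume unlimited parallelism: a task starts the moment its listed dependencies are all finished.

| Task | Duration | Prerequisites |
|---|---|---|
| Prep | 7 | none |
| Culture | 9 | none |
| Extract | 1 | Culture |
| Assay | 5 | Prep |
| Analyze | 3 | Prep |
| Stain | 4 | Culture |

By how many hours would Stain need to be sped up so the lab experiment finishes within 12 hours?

Current finish: 13 hours; target: 12.
Stain is on every critical path, so each hour cut from Stain cuts the finish by one (this holds down to a finish of 12).
Need 13 − 12 = 1 hour off Stain → Stain becomes 3 hours, finish becomes 12.

1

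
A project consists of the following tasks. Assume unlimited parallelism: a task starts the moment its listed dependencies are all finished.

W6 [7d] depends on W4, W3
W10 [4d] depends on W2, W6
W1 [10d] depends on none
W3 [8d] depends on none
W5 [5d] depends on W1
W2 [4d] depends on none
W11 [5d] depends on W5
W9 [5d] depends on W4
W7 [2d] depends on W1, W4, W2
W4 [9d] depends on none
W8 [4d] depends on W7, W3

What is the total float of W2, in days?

The longest chain is W1→W5→W11 = 10+5+5 = 20; overall finish 20 days.
W2 finishes as early as 4 and must finish by 14.
Float = 20 − 10 = 10.

10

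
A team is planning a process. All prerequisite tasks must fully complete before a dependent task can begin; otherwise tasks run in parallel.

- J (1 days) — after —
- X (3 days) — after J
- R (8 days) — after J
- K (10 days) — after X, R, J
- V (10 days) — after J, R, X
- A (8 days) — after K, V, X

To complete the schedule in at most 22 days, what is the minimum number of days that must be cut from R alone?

Current finish: 27 days; target: 22.
R is on every critical path, so each day cut from R cuts the finish by one (this holds down to a finish of 22).
Need 27 − 22 = 5 days off R → R becomes 3 days, finish becomes 22.

5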